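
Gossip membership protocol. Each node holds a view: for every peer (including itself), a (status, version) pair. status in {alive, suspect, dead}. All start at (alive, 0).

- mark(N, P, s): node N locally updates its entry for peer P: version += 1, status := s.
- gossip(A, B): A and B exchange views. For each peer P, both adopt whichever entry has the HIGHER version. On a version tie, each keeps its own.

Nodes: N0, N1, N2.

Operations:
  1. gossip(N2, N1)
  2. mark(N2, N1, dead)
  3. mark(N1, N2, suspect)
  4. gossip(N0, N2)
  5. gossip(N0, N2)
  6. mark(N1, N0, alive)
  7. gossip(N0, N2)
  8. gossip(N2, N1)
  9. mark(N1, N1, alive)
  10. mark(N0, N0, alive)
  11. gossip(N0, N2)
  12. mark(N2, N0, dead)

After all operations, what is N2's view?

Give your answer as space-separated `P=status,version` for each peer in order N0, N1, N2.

Op 1: gossip N2<->N1 -> N2.N0=(alive,v0) N2.N1=(alive,v0) N2.N2=(alive,v0) | N1.N0=(alive,v0) N1.N1=(alive,v0) N1.N2=(alive,v0)
Op 2: N2 marks N1=dead -> (dead,v1)
Op 3: N1 marks N2=suspect -> (suspect,v1)
Op 4: gossip N0<->N2 -> N0.N0=(alive,v0) N0.N1=(dead,v1) N0.N2=(alive,v0) | N2.N0=(alive,v0) N2.N1=(dead,v1) N2.N2=(alive,v0)
Op 5: gossip N0<->N2 -> N0.N0=(alive,v0) N0.N1=(dead,v1) N0.N2=(alive,v0) | N2.N0=(alive,v0) N2.N1=(dead,v1) N2.N2=(alive,v0)
Op 6: N1 marks N0=alive -> (alive,v1)
Op 7: gossip N0<->N2 -> N0.N0=(alive,v0) N0.N1=(dead,v1) N0.N2=(alive,v0) | N2.N0=(alive,v0) N2.N1=(dead,v1) N2.N2=(alive,v0)
Op 8: gossip N2<->N1 -> N2.N0=(alive,v1) N2.N1=(dead,v1) N2.N2=(suspect,v1) | N1.N0=(alive,v1) N1.N1=(dead,v1) N1.N2=(suspect,v1)
Op 9: N1 marks N1=alive -> (alive,v2)
Op 10: N0 marks N0=alive -> (alive,v1)
Op 11: gossip N0<->N2 -> N0.N0=(alive,v1) N0.N1=(dead,v1) N0.N2=(suspect,v1) | N2.N0=(alive,v1) N2.N1=(dead,v1) N2.N2=(suspect,v1)
Op 12: N2 marks N0=dead -> (dead,v2)

Answer: N0=dead,2 N1=dead,1 N2=suspect,1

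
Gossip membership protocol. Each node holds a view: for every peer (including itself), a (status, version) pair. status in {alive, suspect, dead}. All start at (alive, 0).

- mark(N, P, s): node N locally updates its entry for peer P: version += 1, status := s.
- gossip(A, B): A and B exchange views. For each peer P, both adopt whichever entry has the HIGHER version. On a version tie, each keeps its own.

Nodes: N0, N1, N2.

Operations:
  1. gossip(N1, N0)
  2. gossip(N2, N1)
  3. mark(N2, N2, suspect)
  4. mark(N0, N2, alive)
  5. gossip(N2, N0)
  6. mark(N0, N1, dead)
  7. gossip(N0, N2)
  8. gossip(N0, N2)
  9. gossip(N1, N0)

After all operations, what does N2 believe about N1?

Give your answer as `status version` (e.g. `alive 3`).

Answer: dead 1

Derivation:
Op 1: gossip N1<->N0 -> N1.N0=(alive,v0) N1.N1=(alive,v0) N1.N2=(alive,v0) | N0.N0=(alive,v0) N0.N1=(alive,v0) N0.N2=(alive,v0)
Op 2: gossip N2<->N1 -> N2.N0=(alive,v0) N2.N1=(alive,v0) N2.N2=(alive,v0) | N1.N0=(alive,v0) N1.N1=(alive,v0) N1.N2=(alive,v0)
Op 3: N2 marks N2=suspect -> (suspect,v1)
Op 4: N0 marks N2=alive -> (alive,v1)
Op 5: gossip N2<->N0 -> N2.N0=(alive,v0) N2.N1=(alive,v0) N2.N2=(suspect,v1) | N0.N0=(alive,v0) N0.N1=(alive,v0) N0.N2=(alive,v1)
Op 6: N0 marks N1=dead -> (dead,v1)
Op 7: gossip N0<->N2 -> N0.N0=(alive,v0) N0.N1=(dead,v1) N0.N2=(alive,v1) | N2.N0=(alive,v0) N2.N1=(dead,v1) N2.N2=(suspect,v1)
Op 8: gossip N0<->N2 -> N0.N0=(alive,v0) N0.N1=(dead,v1) N0.N2=(alive,v1) | N2.N0=(alive,v0) N2.N1=(dead,v1) N2.N2=(suspect,v1)
Op 9: gossip N1<->N0 -> N1.N0=(alive,v0) N1.N1=(dead,v1) N1.N2=(alive,v1) | N0.N0=(alive,v0) N0.N1=(dead,v1) N0.N2=(alive,v1)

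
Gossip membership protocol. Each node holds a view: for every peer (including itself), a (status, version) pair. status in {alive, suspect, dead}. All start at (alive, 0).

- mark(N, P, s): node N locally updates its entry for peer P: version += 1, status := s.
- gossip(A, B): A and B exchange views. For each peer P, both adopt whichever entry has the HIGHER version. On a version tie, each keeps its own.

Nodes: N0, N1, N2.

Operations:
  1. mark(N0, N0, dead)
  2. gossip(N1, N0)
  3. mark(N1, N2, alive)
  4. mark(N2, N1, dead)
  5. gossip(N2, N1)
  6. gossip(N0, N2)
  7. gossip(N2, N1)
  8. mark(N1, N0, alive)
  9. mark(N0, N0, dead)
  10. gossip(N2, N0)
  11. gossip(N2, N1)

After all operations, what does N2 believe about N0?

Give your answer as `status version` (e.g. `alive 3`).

Answer: dead 2

Derivation:
Op 1: N0 marks N0=dead -> (dead,v1)
Op 2: gossip N1<->N0 -> N1.N0=(dead,v1) N1.N1=(alive,v0) N1.N2=(alive,v0) | N0.N0=(dead,v1) N0.N1=(alive,v0) N0.N2=(alive,v0)
Op 3: N1 marks N2=alive -> (alive,v1)
Op 4: N2 marks N1=dead -> (dead,v1)
Op 5: gossip N2<->N1 -> N2.N0=(dead,v1) N2.N1=(dead,v1) N2.N2=(alive,v1) | N1.N0=(dead,v1) N1.N1=(dead,v1) N1.N2=(alive,v1)
Op 6: gossip N0<->N2 -> N0.N0=(dead,v1) N0.N1=(dead,v1) N0.N2=(alive,v1) | N2.N0=(dead,v1) N2.N1=(dead,v1) N2.N2=(alive,v1)
Op 7: gossip N2<->N1 -> N2.N0=(dead,v1) N2.N1=(dead,v1) N2.N2=(alive,v1) | N1.N0=(dead,v1) N1.N1=(dead,v1) N1.N2=(alive,v1)
Op 8: N1 marks N0=alive -> (alive,v2)
Op 9: N0 marks N0=dead -> (dead,v2)
Op 10: gossip N2<->N0 -> N2.N0=(dead,v2) N2.N1=(dead,v1) N2.N2=(alive,v1) | N0.N0=(dead,v2) N0.N1=(dead,v1) N0.N2=(alive,v1)
Op 11: gossip N2<->N1 -> N2.N0=(dead,v2) N2.N1=(dead,v1) N2.N2=(alive,v1) | N1.N0=(alive,v2) N1.N1=(dead,v1) N1.N2=(alive,v1)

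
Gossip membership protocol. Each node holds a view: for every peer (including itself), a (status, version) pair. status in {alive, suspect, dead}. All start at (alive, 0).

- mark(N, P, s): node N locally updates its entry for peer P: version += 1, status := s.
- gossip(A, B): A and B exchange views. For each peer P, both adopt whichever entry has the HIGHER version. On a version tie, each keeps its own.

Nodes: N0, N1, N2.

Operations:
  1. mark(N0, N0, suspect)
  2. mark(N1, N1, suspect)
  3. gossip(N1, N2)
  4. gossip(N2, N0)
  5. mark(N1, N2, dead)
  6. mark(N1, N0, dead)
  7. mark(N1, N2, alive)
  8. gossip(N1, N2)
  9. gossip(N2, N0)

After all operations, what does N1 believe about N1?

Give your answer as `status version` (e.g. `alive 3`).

Answer: suspect 1

Derivation:
Op 1: N0 marks N0=suspect -> (suspect,v1)
Op 2: N1 marks N1=suspect -> (suspect,v1)
Op 3: gossip N1<->N2 -> N1.N0=(alive,v0) N1.N1=(suspect,v1) N1.N2=(alive,v0) | N2.N0=(alive,v0) N2.N1=(suspect,v1) N2.N2=(alive,v0)
Op 4: gossip N2<->N0 -> N2.N0=(suspect,v1) N2.N1=(suspect,v1) N2.N2=(alive,v0) | N0.N0=(suspect,v1) N0.N1=(suspect,v1) N0.N2=(alive,v0)
Op 5: N1 marks N2=dead -> (dead,v1)
Op 6: N1 marks N0=dead -> (dead,v1)
Op 7: N1 marks N2=alive -> (alive,v2)
Op 8: gossip N1<->N2 -> N1.N0=(dead,v1) N1.N1=(suspect,v1) N1.N2=(alive,v2) | N2.N0=(suspect,v1) N2.N1=(suspect,v1) N2.N2=(alive,v2)
Op 9: gossip N2<->N0 -> N2.N0=(suspect,v1) N2.N1=(suspect,v1) N2.N2=(alive,v2) | N0.N0=(suspect,v1) N0.N1=(suspect,v1) N0.N2=(alive,v2)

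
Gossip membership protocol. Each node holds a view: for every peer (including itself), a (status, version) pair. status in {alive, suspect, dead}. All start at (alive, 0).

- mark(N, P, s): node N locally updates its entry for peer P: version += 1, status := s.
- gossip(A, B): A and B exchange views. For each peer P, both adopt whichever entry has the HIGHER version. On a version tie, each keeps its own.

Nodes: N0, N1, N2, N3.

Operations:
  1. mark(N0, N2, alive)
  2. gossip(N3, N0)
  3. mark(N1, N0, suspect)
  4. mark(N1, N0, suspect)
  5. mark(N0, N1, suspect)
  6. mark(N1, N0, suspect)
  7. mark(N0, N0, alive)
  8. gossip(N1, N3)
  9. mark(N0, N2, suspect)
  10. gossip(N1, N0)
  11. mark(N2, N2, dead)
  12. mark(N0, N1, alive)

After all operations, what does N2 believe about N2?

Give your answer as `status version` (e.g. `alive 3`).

Answer: dead 1

Derivation:
Op 1: N0 marks N2=alive -> (alive,v1)
Op 2: gossip N3<->N0 -> N3.N0=(alive,v0) N3.N1=(alive,v0) N3.N2=(alive,v1) N3.N3=(alive,v0) | N0.N0=(alive,v0) N0.N1=(alive,v0) N0.N2=(alive,v1) N0.N3=(alive,v0)
Op 3: N1 marks N0=suspect -> (suspect,v1)
Op 4: N1 marks N0=suspect -> (suspect,v2)
Op 5: N0 marks N1=suspect -> (suspect,v1)
Op 6: N1 marks N0=suspect -> (suspect,v3)
Op 7: N0 marks N0=alive -> (alive,v1)
Op 8: gossip N1<->N3 -> N1.N0=(suspect,v3) N1.N1=(alive,v0) N1.N2=(alive,v1) N1.N3=(alive,v0) | N3.N0=(suspect,v3) N3.N1=(alive,v0) N3.N2=(alive,v1) N3.N3=(alive,v0)
Op 9: N0 marks N2=suspect -> (suspect,v2)
Op 10: gossip N1<->N0 -> N1.N0=(suspect,v3) N1.N1=(suspect,v1) N1.N2=(suspect,v2) N1.N3=(alive,v0) | N0.N0=(suspect,v3) N0.N1=(suspect,v1) N0.N2=(suspect,v2) N0.N3=(alive,v0)
Op 11: N2 marks N2=dead -> (dead,v1)
Op 12: N0 marks N1=alive -> (alive,v2)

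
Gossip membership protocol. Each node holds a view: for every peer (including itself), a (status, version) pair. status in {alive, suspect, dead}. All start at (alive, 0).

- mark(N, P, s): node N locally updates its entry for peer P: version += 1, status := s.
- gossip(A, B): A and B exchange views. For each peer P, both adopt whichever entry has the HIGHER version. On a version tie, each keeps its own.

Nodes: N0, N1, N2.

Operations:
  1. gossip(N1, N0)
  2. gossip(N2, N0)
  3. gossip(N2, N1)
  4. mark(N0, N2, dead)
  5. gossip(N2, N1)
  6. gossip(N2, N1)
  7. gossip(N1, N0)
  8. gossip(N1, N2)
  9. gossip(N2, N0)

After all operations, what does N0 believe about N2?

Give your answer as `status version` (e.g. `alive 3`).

Answer: dead 1

Derivation:
Op 1: gossip N1<->N0 -> N1.N0=(alive,v0) N1.N1=(alive,v0) N1.N2=(alive,v0) | N0.N0=(alive,v0) N0.N1=(alive,v0) N0.N2=(alive,v0)
Op 2: gossip N2<->N0 -> N2.N0=(alive,v0) N2.N1=(alive,v0) N2.N2=(alive,v0) | N0.N0=(alive,v0) N0.N1=(alive,v0) N0.N2=(alive,v0)
Op 3: gossip N2<->N1 -> N2.N0=(alive,v0) N2.N1=(alive,v0) N2.N2=(alive,v0) | N1.N0=(alive,v0) N1.N1=(alive,v0) N1.N2=(alive,v0)
Op 4: N0 marks N2=dead -> (dead,v1)
Op 5: gossip N2<->N1 -> N2.N0=(alive,v0) N2.N1=(alive,v0) N2.N2=(alive,v0) | N1.N0=(alive,v0) N1.N1=(alive,v0) N1.N2=(alive,v0)
Op 6: gossip N2<->N1 -> N2.N0=(alive,v0) N2.N1=(alive,v0) N2.N2=(alive,v0) | N1.N0=(alive,v0) N1.N1=(alive,v0) N1.N2=(alive,v0)
Op 7: gossip N1<->N0 -> N1.N0=(alive,v0) N1.N1=(alive,v0) N1.N2=(dead,v1) | N0.N0=(alive,v0) N0.N1=(alive,v0) N0.N2=(dead,v1)
Op 8: gossip N1<->N2 -> N1.N0=(alive,v0) N1.N1=(alive,v0) N1.N2=(dead,v1) | N2.N0=(alive,v0) N2.N1=(alive,v0) N2.N2=(dead,v1)
Op 9: gossip N2<->N0 -> N2.N0=(alive,v0) N2.N1=(alive,v0) N2.N2=(dead,v1) | N0.N0=(alive,v0) N0.N1=(alive,v0) N0.N2=(dead,v1)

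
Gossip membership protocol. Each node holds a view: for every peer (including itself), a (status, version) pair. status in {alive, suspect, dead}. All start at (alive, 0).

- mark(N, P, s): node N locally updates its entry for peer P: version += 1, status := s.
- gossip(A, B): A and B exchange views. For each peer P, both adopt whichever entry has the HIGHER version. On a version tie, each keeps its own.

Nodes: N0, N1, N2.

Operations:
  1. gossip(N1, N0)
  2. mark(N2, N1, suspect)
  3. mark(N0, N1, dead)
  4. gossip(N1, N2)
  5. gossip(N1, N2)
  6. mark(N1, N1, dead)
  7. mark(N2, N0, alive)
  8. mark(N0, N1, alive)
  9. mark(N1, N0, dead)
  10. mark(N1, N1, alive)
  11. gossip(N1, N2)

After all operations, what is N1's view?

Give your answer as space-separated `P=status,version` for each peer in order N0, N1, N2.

Op 1: gossip N1<->N0 -> N1.N0=(alive,v0) N1.N1=(alive,v0) N1.N2=(alive,v0) | N0.N0=(alive,v0) N0.N1=(alive,v0) N0.N2=(alive,v0)
Op 2: N2 marks N1=suspect -> (suspect,v1)
Op 3: N0 marks N1=dead -> (dead,v1)
Op 4: gossip N1<->N2 -> N1.N0=(alive,v0) N1.N1=(suspect,v1) N1.N2=(alive,v0) | N2.N0=(alive,v0) N2.N1=(suspect,v1) N2.N2=(alive,v0)
Op 5: gossip N1<->N2 -> N1.N0=(alive,v0) N1.N1=(suspect,v1) N1.N2=(alive,v0) | N2.N0=(alive,v0) N2.N1=(suspect,v1) N2.N2=(alive,v0)
Op 6: N1 marks N1=dead -> (dead,v2)
Op 7: N2 marks N0=alive -> (alive,v1)
Op 8: N0 marks N1=alive -> (alive,v2)
Op 9: N1 marks N0=dead -> (dead,v1)
Op 10: N1 marks N1=alive -> (alive,v3)
Op 11: gossip N1<->N2 -> N1.N0=(dead,v1) N1.N1=(alive,v3) N1.N2=(alive,v0) | N2.N0=(alive,v1) N2.N1=(alive,v3) N2.N2=(alive,v0)

Answer: N0=dead,1 N1=alive,3 N2=alive,0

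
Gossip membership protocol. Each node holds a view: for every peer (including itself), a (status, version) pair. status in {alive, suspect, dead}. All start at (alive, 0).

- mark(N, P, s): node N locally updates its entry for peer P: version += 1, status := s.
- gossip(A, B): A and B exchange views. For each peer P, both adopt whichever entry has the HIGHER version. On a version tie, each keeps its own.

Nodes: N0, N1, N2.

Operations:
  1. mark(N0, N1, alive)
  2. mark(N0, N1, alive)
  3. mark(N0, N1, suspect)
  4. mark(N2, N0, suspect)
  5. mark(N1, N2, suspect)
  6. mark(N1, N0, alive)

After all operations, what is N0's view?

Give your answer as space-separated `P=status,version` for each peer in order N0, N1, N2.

Answer: N0=alive,0 N1=suspect,3 N2=alive,0

Derivation:
Op 1: N0 marks N1=alive -> (alive,v1)
Op 2: N0 marks N1=alive -> (alive,v2)
Op 3: N0 marks N1=suspect -> (suspect,v3)
Op 4: N2 marks N0=suspect -> (suspect,v1)
Op 5: N1 marks N2=suspect -> (suspect,v1)
Op 6: N1 marks N0=alive -> (alive,v1)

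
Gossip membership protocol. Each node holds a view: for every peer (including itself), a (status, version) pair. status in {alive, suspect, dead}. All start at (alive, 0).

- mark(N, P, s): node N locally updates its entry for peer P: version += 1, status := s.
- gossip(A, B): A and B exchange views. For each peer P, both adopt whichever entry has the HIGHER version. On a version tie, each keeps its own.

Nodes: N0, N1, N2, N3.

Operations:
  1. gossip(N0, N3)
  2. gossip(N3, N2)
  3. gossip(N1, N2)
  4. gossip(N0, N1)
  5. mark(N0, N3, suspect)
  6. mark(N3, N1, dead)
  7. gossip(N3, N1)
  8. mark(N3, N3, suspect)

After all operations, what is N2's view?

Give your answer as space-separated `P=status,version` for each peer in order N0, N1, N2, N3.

Answer: N0=alive,0 N1=alive,0 N2=alive,0 N3=alive,0

Derivation:
Op 1: gossip N0<->N3 -> N0.N0=(alive,v0) N0.N1=(alive,v0) N0.N2=(alive,v0) N0.N3=(alive,v0) | N3.N0=(alive,v0) N3.N1=(alive,v0) N3.N2=(alive,v0) N3.N3=(alive,v0)
Op 2: gossip N3<->N2 -> N3.N0=(alive,v0) N3.N1=(alive,v0) N3.N2=(alive,v0) N3.N3=(alive,v0) | N2.N0=(alive,v0) N2.N1=(alive,v0) N2.N2=(alive,v0) N2.N3=(alive,v0)
Op 3: gossip N1<->N2 -> N1.N0=(alive,v0) N1.N1=(alive,v0) N1.N2=(alive,v0) N1.N3=(alive,v0) | N2.N0=(alive,v0) N2.N1=(alive,v0) N2.N2=(alive,v0) N2.N3=(alive,v0)
Op 4: gossip N0<->N1 -> N0.N0=(alive,v0) N0.N1=(alive,v0) N0.N2=(alive,v0) N0.N3=(alive,v0) | N1.N0=(alive,v0) N1.N1=(alive,v0) N1.N2=(alive,v0) N1.N3=(alive,v0)
Op 5: N0 marks N3=suspect -> (suspect,v1)
Op 6: N3 marks N1=dead -> (dead,v1)
Op 7: gossip N3<->N1 -> N3.N0=(alive,v0) N3.N1=(dead,v1) N3.N2=(alive,v0) N3.N3=(alive,v0) | N1.N0=(alive,v0) N1.N1=(dead,v1) N1.N2=(alive,v0) N1.N3=(alive,v0)
Op 8: N3 marks N3=suspect -> (suspect,v1)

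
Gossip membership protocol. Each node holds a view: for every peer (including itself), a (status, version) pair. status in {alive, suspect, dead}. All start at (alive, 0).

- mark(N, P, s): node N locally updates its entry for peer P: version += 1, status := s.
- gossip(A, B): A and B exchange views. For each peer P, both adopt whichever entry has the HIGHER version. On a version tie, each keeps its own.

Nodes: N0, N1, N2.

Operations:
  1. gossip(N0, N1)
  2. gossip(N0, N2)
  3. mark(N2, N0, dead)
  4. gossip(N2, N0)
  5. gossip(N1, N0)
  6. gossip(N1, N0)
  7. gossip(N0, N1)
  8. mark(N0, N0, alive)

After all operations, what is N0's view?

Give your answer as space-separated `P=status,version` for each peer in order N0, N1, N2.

Answer: N0=alive,2 N1=alive,0 N2=alive,0

Derivation:
Op 1: gossip N0<->N1 -> N0.N0=(alive,v0) N0.N1=(alive,v0) N0.N2=(alive,v0) | N1.N0=(alive,v0) N1.N1=(alive,v0) N1.N2=(alive,v0)
Op 2: gossip N0<->N2 -> N0.N0=(alive,v0) N0.N1=(alive,v0) N0.N2=(alive,v0) | N2.N0=(alive,v0) N2.N1=(alive,v0) N2.N2=(alive,v0)
Op 3: N2 marks N0=dead -> (dead,v1)
Op 4: gossip N2<->N0 -> N2.N0=(dead,v1) N2.N1=(alive,v0) N2.N2=(alive,v0) | N0.N0=(dead,v1) N0.N1=(alive,v0) N0.N2=(alive,v0)
Op 5: gossip N1<->N0 -> N1.N0=(dead,v1) N1.N1=(alive,v0) N1.N2=(alive,v0) | N0.N0=(dead,v1) N0.N1=(alive,v0) N0.N2=(alive,v0)
Op 6: gossip N1<->N0 -> N1.N0=(dead,v1) N1.N1=(alive,v0) N1.N2=(alive,v0) | N0.N0=(dead,v1) N0.N1=(alive,v0) N0.N2=(alive,v0)
Op 7: gossip N0<->N1 -> N0.N0=(dead,v1) N0.N1=(alive,v0) N0.N2=(alive,v0) | N1.N0=(dead,v1) N1.N1=(alive,v0) N1.N2=(alive,v0)
Op 8: N0 marks N0=alive -> (alive,v2)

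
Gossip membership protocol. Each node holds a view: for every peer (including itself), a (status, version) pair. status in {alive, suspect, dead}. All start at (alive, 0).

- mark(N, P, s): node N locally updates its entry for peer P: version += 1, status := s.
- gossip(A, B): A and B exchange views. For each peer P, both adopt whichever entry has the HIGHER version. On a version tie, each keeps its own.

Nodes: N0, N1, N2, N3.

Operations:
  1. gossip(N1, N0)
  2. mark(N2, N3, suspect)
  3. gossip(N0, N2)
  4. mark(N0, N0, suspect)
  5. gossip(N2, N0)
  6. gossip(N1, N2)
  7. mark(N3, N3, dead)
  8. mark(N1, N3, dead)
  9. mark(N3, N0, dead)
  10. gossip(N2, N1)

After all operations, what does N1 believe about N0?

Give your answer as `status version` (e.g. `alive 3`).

Op 1: gossip N1<->N0 -> N1.N0=(alive,v0) N1.N1=(alive,v0) N1.N2=(alive,v0) N1.N3=(alive,v0) | N0.N0=(alive,v0) N0.N1=(alive,v0) N0.N2=(alive,v0) N0.N3=(alive,v0)
Op 2: N2 marks N3=suspect -> (suspect,v1)
Op 3: gossip N0<->N2 -> N0.N0=(alive,v0) N0.N1=(alive,v0) N0.N2=(alive,v0) N0.N3=(suspect,v1) | N2.N0=(alive,v0) N2.N1=(alive,v0) N2.N2=(alive,v0) N2.N3=(suspect,v1)
Op 4: N0 marks N0=suspect -> (suspect,v1)
Op 5: gossip N2<->N0 -> N2.N0=(suspect,v1) N2.N1=(alive,v0) N2.N2=(alive,v0) N2.N3=(suspect,v1) | N0.N0=(suspect,v1) N0.N1=(alive,v0) N0.N2=(alive,v0) N0.N3=(suspect,v1)
Op 6: gossip N1<->N2 -> N1.N0=(suspect,v1) N1.N1=(alive,v0) N1.N2=(alive,v0) N1.N3=(suspect,v1) | N2.N0=(suspect,v1) N2.N1=(alive,v0) N2.N2=(alive,v0) N2.N3=(suspect,v1)
Op 7: N3 marks N3=dead -> (dead,v1)
Op 8: N1 marks N3=dead -> (dead,v2)
Op 9: N3 marks N0=dead -> (dead,v1)
Op 10: gossip N2<->N1 -> N2.N0=(suspect,v1) N2.N1=(alive,v0) N2.N2=(alive,v0) N2.N3=(dead,v2) | N1.N0=(suspect,v1) N1.N1=(alive,v0) N1.N2=(alive,v0) N1.N3=(dead,v2)

Answer: suspect 1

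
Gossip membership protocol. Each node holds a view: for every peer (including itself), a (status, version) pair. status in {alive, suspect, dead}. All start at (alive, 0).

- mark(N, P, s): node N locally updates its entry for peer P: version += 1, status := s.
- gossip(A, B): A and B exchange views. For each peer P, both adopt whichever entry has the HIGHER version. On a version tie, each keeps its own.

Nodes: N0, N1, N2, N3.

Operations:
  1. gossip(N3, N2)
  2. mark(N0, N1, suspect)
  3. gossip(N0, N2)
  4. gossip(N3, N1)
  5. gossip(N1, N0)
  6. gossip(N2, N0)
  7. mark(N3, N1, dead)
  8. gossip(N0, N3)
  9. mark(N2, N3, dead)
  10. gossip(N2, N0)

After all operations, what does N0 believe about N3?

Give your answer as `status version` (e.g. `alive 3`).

Op 1: gossip N3<->N2 -> N3.N0=(alive,v0) N3.N1=(alive,v0) N3.N2=(alive,v0) N3.N3=(alive,v0) | N2.N0=(alive,v0) N2.N1=(alive,v0) N2.N2=(alive,v0) N2.N3=(alive,v0)
Op 2: N0 marks N1=suspect -> (suspect,v1)
Op 3: gossip N0<->N2 -> N0.N0=(alive,v0) N0.N1=(suspect,v1) N0.N2=(alive,v0) N0.N3=(alive,v0) | N2.N0=(alive,v0) N2.N1=(suspect,v1) N2.N2=(alive,v0) N2.N3=(alive,v0)
Op 4: gossip N3<->N1 -> N3.N0=(alive,v0) N3.N1=(alive,v0) N3.N2=(alive,v0) N3.N3=(alive,v0) | N1.N0=(alive,v0) N1.N1=(alive,v0) N1.N2=(alive,v0) N1.N3=(alive,v0)
Op 5: gossip N1<->N0 -> N1.N0=(alive,v0) N1.N1=(suspect,v1) N1.N2=(alive,v0) N1.N3=(alive,v0) | N0.N0=(alive,v0) N0.N1=(suspect,v1) N0.N2=(alive,v0) N0.N3=(alive,v0)
Op 6: gossip N2<->N0 -> N2.N0=(alive,v0) N2.N1=(suspect,v1) N2.N2=(alive,v0) N2.N3=(alive,v0) | N0.N0=(alive,v0) N0.N1=(suspect,v1) N0.N2=(alive,v0) N0.N3=(alive,v0)
Op 7: N3 marks N1=dead -> (dead,v1)
Op 8: gossip N0<->N3 -> N0.N0=(alive,v0) N0.N1=(suspect,v1) N0.N2=(alive,v0) N0.N3=(alive,v0) | N3.N0=(alive,v0) N3.N1=(dead,v1) N3.N2=(alive,v0) N3.N3=(alive,v0)
Op 9: N2 marks N3=dead -> (dead,v1)
Op 10: gossip N2<->N0 -> N2.N0=(alive,v0) N2.N1=(suspect,v1) N2.N2=(alive,v0) N2.N3=(dead,v1) | N0.N0=(alive,v0) N0.N1=(suspect,v1) N0.N2=(alive,v0) N0.N3=(dead,v1)

Answer: dead 1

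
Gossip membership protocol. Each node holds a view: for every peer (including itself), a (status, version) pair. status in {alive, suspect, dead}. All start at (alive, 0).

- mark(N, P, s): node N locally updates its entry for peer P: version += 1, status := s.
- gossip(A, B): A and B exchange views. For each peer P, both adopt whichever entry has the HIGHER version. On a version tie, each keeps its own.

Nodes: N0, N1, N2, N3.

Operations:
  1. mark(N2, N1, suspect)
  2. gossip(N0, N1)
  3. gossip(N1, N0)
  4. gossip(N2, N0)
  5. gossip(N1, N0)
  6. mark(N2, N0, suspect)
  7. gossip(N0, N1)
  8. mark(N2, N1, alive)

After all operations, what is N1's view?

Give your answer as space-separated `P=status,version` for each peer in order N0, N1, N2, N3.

Answer: N0=alive,0 N1=suspect,1 N2=alive,0 N3=alive,0

Derivation:
Op 1: N2 marks N1=suspect -> (suspect,v1)
Op 2: gossip N0<->N1 -> N0.N0=(alive,v0) N0.N1=(alive,v0) N0.N2=(alive,v0) N0.N3=(alive,v0) | N1.N0=(alive,v0) N1.N1=(alive,v0) N1.N2=(alive,v0) N1.N3=(alive,v0)
Op 3: gossip N1<->N0 -> N1.N0=(alive,v0) N1.N1=(alive,v0) N1.N2=(alive,v0) N1.N3=(alive,v0) | N0.N0=(alive,v0) N0.N1=(alive,v0) N0.N2=(alive,v0) N0.N3=(alive,v0)
Op 4: gossip N2<->N0 -> N2.N0=(alive,v0) N2.N1=(suspect,v1) N2.N2=(alive,v0) N2.N3=(alive,v0) | N0.N0=(alive,v0) N0.N1=(suspect,v1) N0.N2=(alive,v0) N0.N3=(alive,v0)
Op 5: gossip N1<->N0 -> N1.N0=(alive,v0) N1.N1=(suspect,v1) N1.N2=(alive,v0) N1.N3=(alive,v0) | N0.N0=(alive,v0) N0.N1=(suspect,v1) N0.N2=(alive,v0) N0.N3=(alive,v0)
Op 6: N2 marks N0=suspect -> (suspect,v1)
Op 7: gossip N0<->N1 -> N0.N0=(alive,v0) N0.N1=(suspect,v1) N0.N2=(alive,v0) N0.N3=(alive,v0) | N1.N0=(alive,v0) N1.N1=(suspect,v1) N1.N2=(alive,v0) N1.N3=(alive,v0)
Op 8: N2 marks N1=alive -> (alive,v2)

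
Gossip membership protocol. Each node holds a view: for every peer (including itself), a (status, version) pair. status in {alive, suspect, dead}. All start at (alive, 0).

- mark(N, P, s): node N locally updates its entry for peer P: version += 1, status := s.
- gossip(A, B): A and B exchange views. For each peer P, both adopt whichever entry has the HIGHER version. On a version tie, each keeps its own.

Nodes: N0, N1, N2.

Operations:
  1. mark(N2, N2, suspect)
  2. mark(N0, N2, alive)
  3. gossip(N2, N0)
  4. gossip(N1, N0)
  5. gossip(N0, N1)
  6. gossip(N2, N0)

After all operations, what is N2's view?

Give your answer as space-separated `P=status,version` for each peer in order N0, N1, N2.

Answer: N0=alive,0 N1=alive,0 N2=suspect,1

Derivation:
Op 1: N2 marks N2=suspect -> (suspect,v1)
Op 2: N0 marks N2=alive -> (alive,v1)
Op 3: gossip N2<->N0 -> N2.N0=(alive,v0) N2.N1=(alive,v0) N2.N2=(suspect,v1) | N0.N0=(alive,v0) N0.N1=(alive,v0) N0.N2=(alive,v1)
Op 4: gossip N1<->N0 -> N1.N0=(alive,v0) N1.N1=(alive,v0) N1.N2=(alive,v1) | N0.N0=(alive,v0) N0.N1=(alive,v0) N0.N2=(alive,v1)
Op 5: gossip N0<->N1 -> N0.N0=(alive,v0) N0.N1=(alive,v0) N0.N2=(alive,v1) | N1.N0=(alive,v0) N1.N1=(alive,v0) N1.N2=(alive,v1)
Op 6: gossip N2<->N0 -> N2.N0=(alive,v0) N2.N1=(alive,v0) N2.N2=(suspect,v1) | N0.N0=(alive,v0) N0.N1=(alive,v0) N0.N2=(alive,v1)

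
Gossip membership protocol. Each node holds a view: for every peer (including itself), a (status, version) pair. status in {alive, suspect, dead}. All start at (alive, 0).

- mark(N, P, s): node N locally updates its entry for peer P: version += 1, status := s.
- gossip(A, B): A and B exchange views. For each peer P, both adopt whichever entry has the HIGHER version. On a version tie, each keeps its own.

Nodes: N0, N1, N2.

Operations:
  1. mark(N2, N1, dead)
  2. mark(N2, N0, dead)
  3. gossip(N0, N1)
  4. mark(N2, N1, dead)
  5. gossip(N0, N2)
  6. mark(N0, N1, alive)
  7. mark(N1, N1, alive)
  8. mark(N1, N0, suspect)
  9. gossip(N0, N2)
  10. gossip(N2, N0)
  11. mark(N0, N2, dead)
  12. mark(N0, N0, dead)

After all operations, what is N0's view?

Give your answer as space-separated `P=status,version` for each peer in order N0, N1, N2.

Answer: N0=dead,2 N1=alive,3 N2=dead,1

Derivation:
Op 1: N2 marks N1=dead -> (dead,v1)
Op 2: N2 marks N0=dead -> (dead,v1)
Op 3: gossip N0<->N1 -> N0.N0=(alive,v0) N0.N1=(alive,v0) N0.N2=(alive,v0) | N1.N0=(alive,v0) N1.N1=(alive,v0) N1.N2=(alive,v0)
Op 4: N2 marks N1=dead -> (dead,v2)
Op 5: gossip N0<->N2 -> N0.N0=(dead,v1) N0.N1=(dead,v2) N0.N2=(alive,v0) | N2.N0=(dead,v1) N2.N1=(dead,v2) N2.N2=(alive,v0)
Op 6: N0 marks N1=alive -> (alive,v3)
Op 7: N1 marks N1=alive -> (alive,v1)
Op 8: N1 marks N0=suspect -> (suspect,v1)
Op 9: gossip N0<->N2 -> N0.N0=(dead,v1) N0.N1=(alive,v3) N0.N2=(alive,v0) | N2.N0=(dead,v1) N2.N1=(alive,v3) N2.N2=(alive,v0)
Op 10: gossip N2<->N0 -> N2.N0=(dead,v1) N2.N1=(alive,v3) N2.N2=(alive,v0) | N0.N0=(dead,v1) N0.N1=(alive,v3) N0.N2=(alive,v0)
Op 11: N0 marks N2=dead -> (dead,v1)
Op 12: N0 marks N0=dead -> (dead,v2)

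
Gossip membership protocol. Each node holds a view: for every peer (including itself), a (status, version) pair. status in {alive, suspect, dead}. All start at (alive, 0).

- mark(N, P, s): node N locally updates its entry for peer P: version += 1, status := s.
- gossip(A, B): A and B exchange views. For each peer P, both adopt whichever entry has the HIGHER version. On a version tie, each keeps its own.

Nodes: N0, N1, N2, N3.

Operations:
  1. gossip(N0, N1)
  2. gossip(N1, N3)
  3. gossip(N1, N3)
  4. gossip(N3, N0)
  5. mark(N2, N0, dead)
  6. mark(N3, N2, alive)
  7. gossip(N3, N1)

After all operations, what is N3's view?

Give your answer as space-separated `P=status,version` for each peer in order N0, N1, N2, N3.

Answer: N0=alive,0 N1=alive,0 N2=alive,1 N3=alive,0

Derivation:
Op 1: gossip N0<->N1 -> N0.N0=(alive,v0) N0.N1=(alive,v0) N0.N2=(alive,v0) N0.N3=(alive,v0) | N1.N0=(alive,v0) N1.N1=(alive,v0) N1.N2=(alive,v0) N1.N3=(alive,v0)
Op 2: gossip N1<->N3 -> N1.N0=(alive,v0) N1.N1=(alive,v0) N1.N2=(alive,v0) N1.N3=(alive,v0) | N3.N0=(alive,v0) N3.N1=(alive,v0) N3.N2=(alive,v0) N3.N3=(alive,v0)
Op 3: gossip N1<->N3 -> N1.N0=(alive,v0) N1.N1=(alive,v0) N1.N2=(alive,v0) N1.N3=(alive,v0) | N3.N0=(alive,v0) N3.N1=(alive,v0) N3.N2=(alive,v0) N3.N3=(alive,v0)
Op 4: gossip N3<->N0 -> N3.N0=(alive,v0) N3.N1=(alive,v0) N3.N2=(alive,v0) N3.N3=(alive,v0) | N0.N0=(alive,v0) N0.N1=(alive,v0) N0.N2=(alive,v0) N0.N3=(alive,v0)
Op 5: N2 marks N0=dead -> (dead,v1)
Op 6: N3 marks N2=alive -> (alive,v1)
Op 7: gossip N3<->N1 -> N3.N0=(alive,v0) N3.N1=(alive,v0) N3.N2=(alive,v1) N3.N3=(alive,v0) | N1.N0=(alive,v0) N1.N1=(alive,v0) N1.N2=(alive,v1) N1.N3=(alive,v0)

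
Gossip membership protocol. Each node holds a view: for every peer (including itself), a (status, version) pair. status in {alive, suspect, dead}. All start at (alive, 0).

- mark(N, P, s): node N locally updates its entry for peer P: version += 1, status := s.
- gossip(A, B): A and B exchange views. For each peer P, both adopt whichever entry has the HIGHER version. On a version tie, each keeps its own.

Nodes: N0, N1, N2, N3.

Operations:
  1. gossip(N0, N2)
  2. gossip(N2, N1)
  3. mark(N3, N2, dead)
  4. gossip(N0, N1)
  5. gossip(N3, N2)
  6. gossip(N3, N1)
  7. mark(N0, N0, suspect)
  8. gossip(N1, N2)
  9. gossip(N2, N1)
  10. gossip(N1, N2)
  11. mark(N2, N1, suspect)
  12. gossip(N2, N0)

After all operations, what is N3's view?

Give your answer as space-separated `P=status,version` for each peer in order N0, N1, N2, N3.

Answer: N0=alive,0 N1=alive,0 N2=dead,1 N3=alive,0

Derivation:
Op 1: gossip N0<->N2 -> N0.N0=(alive,v0) N0.N1=(alive,v0) N0.N2=(alive,v0) N0.N3=(alive,v0) | N2.N0=(alive,v0) N2.N1=(alive,v0) N2.N2=(alive,v0) N2.N3=(alive,v0)
Op 2: gossip N2<->N1 -> N2.N0=(alive,v0) N2.N1=(alive,v0) N2.N2=(alive,v0) N2.N3=(alive,v0) | N1.N0=(alive,v0) N1.N1=(alive,v0) N1.N2=(alive,v0) N1.N3=(alive,v0)
Op 3: N3 marks N2=dead -> (dead,v1)
Op 4: gossip N0<->N1 -> N0.N0=(alive,v0) N0.N1=(alive,v0) N0.N2=(alive,v0) N0.N3=(alive,v0) | N1.N0=(alive,v0) N1.N1=(alive,v0) N1.N2=(alive,v0) N1.N3=(alive,v0)
Op 5: gossip N3<->N2 -> N3.N0=(alive,v0) N3.N1=(alive,v0) N3.N2=(dead,v1) N3.N3=(alive,v0) | N2.N0=(alive,v0) N2.N1=(alive,v0) N2.N2=(dead,v1) N2.N3=(alive,v0)
Op 6: gossip N3<->N1 -> N3.N0=(alive,v0) N3.N1=(alive,v0) N3.N2=(dead,v1) N3.N3=(alive,v0) | N1.N0=(alive,v0) N1.N1=(alive,v0) N1.N2=(dead,v1) N1.N3=(alive,v0)
Op 7: N0 marks N0=suspect -> (suspect,v1)
Op 8: gossip N1<->N2 -> N1.N0=(alive,v0) N1.N1=(alive,v0) N1.N2=(dead,v1) N1.N3=(alive,v0) | N2.N0=(alive,v0) N2.N1=(alive,v0) N2.N2=(dead,v1) N2.N3=(alive,v0)
Op 9: gossip N2<->N1 -> N2.N0=(alive,v0) N2.N1=(alive,v0) N2.N2=(dead,v1) N2.N3=(alive,v0) | N1.N0=(alive,v0) N1.N1=(alive,v0) N1.N2=(dead,v1) N1.N3=(alive,v0)
Op 10: gossip N1<->N2 -> N1.N0=(alive,v0) N1.N1=(alive,v0) N1.N2=(dead,v1) N1.N3=(alive,v0) | N2.N0=(alive,v0) N2.N1=(alive,v0) N2.N2=(dead,v1) N2.N3=(alive,v0)
Op 11: N2 marks N1=suspect -> (suspect,v1)
Op 12: gossip N2<->N0 -> N2.N0=(suspect,v1) N2.N1=(suspect,v1) N2.N2=(dead,v1) N2.N3=(alive,v0) | N0.N0=(suspect,v1) N0.N1=(suspect,v1) N0.N2=(dead,v1) N0.N3=(alive,v0)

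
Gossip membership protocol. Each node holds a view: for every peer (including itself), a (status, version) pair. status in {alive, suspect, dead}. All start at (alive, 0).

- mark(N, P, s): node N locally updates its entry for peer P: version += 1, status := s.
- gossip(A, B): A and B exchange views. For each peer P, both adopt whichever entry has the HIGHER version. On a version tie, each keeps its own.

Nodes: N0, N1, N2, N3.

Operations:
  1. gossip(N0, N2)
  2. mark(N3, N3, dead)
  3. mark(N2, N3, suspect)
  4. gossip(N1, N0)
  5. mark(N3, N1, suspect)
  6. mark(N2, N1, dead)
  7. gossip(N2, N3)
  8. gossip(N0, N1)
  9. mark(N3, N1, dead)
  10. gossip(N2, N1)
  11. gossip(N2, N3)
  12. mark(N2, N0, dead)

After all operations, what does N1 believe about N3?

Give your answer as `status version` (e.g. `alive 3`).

Answer: suspect 1

Derivation:
Op 1: gossip N0<->N2 -> N0.N0=(alive,v0) N0.N1=(alive,v0) N0.N2=(alive,v0) N0.N3=(alive,v0) | N2.N0=(alive,v0) N2.N1=(alive,v0) N2.N2=(alive,v0) N2.N3=(alive,v0)
Op 2: N3 marks N3=dead -> (dead,v1)
Op 3: N2 marks N3=suspect -> (suspect,v1)
Op 4: gossip N1<->N0 -> N1.N0=(alive,v0) N1.N1=(alive,v0) N1.N2=(alive,v0) N1.N3=(alive,v0) | N0.N0=(alive,v0) N0.N1=(alive,v0) N0.N2=(alive,v0) N0.N3=(alive,v0)
Op 5: N3 marks N1=suspect -> (suspect,v1)
Op 6: N2 marks N1=dead -> (dead,v1)
Op 7: gossip N2<->N3 -> N2.N0=(alive,v0) N2.N1=(dead,v1) N2.N2=(alive,v0) N2.N3=(suspect,v1) | N3.N0=(alive,v0) N3.N1=(suspect,v1) N3.N2=(alive,v0) N3.N3=(dead,v1)
Op 8: gossip N0<->N1 -> N0.N0=(alive,v0) N0.N1=(alive,v0) N0.N2=(alive,v0) N0.N3=(alive,v0) | N1.N0=(alive,v0) N1.N1=(alive,v0) N1.N2=(alive,v0) N1.N3=(alive,v0)
Op 9: N3 marks N1=dead -> (dead,v2)
Op 10: gossip N2<->N1 -> N2.N0=(alive,v0) N2.N1=(dead,v1) N2.N2=(alive,v0) N2.N3=(suspect,v1) | N1.N0=(alive,v0) N1.N1=(dead,v1) N1.N2=(alive,v0) N1.N3=(suspect,v1)
Op 11: gossip N2<->N3 -> N2.N0=(alive,v0) N2.N1=(dead,v2) N2.N2=(alive,v0) N2.N3=(suspect,v1) | N3.N0=(alive,v0) N3.N1=(dead,v2) N3.N2=(alive,v0) N3.N3=(dead,v1)
Op 12: N2 marks N0=dead -> (dead,v1)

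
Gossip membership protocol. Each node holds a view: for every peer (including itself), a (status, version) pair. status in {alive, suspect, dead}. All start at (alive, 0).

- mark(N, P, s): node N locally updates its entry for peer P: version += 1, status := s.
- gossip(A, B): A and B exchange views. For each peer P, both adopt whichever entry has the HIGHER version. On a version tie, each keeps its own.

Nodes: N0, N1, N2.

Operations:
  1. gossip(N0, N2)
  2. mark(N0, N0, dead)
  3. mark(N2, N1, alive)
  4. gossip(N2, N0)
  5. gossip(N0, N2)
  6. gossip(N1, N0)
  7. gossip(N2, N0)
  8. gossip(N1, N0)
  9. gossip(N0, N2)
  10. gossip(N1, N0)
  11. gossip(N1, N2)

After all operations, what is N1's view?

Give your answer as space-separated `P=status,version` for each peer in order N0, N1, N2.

Op 1: gossip N0<->N2 -> N0.N0=(alive,v0) N0.N1=(alive,v0) N0.N2=(alive,v0) | N2.N0=(alive,v0) N2.N1=(alive,v0) N2.N2=(alive,v0)
Op 2: N0 marks N0=dead -> (dead,v1)
Op 3: N2 marks N1=alive -> (alive,v1)
Op 4: gossip N2<->N0 -> N2.N0=(dead,v1) N2.N1=(alive,v1) N2.N2=(alive,v0) | N0.N0=(dead,v1) N0.N1=(alive,v1) N0.N2=(alive,v0)
Op 5: gossip N0<->N2 -> N0.N0=(dead,v1) N0.N1=(alive,v1) N0.N2=(alive,v0) | N2.N0=(dead,v1) N2.N1=(alive,v1) N2.N2=(alive,v0)
Op 6: gossip N1<->N0 -> N1.N0=(dead,v1) N1.N1=(alive,v1) N1.N2=(alive,v0) | N0.N0=(dead,v1) N0.N1=(alive,v1) N0.N2=(alive,v0)
Op 7: gossip N2<->N0 -> N2.N0=(dead,v1) N2.N1=(alive,v1) N2.N2=(alive,v0) | N0.N0=(dead,v1) N0.N1=(alive,v1) N0.N2=(alive,v0)
Op 8: gossip N1<->N0 -> N1.N0=(dead,v1) N1.N1=(alive,v1) N1.N2=(alive,v0) | N0.N0=(dead,v1) N0.N1=(alive,v1) N0.N2=(alive,v0)
Op 9: gossip N0<->N2 -> N0.N0=(dead,v1) N0.N1=(alive,v1) N0.N2=(alive,v0) | N2.N0=(dead,v1) N2.N1=(alive,v1) N2.N2=(alive,v0)
Op 10: gossip N1<->N0 -> N1.N0=(dead,v1) N1.N1=(alive,v1) N1.N2=(alive,v0) | N0.N0=(dead,v1) N0.N1=(alive,v1) N0.N2=(alive,v0)
Op 11: gossip N1<->N2 -> N1.N0=(dead,v1) N1.N1=(alive,v1) N1.N2=(alive,v0) | N2.N0=(dead,v1) N2.N1=(alive,v1) N2.N2=(alive,v0)

Answer: N0=dead,1 N1=alive,1 N2=alive,0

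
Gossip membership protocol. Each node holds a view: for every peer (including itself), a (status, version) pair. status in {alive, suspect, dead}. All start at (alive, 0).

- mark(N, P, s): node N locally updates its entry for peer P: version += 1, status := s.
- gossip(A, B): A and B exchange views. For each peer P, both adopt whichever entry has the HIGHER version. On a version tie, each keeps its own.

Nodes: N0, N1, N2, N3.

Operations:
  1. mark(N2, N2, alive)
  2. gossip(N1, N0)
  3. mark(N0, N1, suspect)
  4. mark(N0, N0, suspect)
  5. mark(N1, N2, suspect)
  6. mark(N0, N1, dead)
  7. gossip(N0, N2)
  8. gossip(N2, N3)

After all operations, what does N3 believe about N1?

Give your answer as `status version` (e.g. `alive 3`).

Op 1: N2 marks N2=alive -> (alive,v1)
Op 2: gossip N1<->N0 -> N1.N0=(alive,v0) N1.N1=(alive,v0) N1.N2=(alive,v0) N1.N3=(alive,v0) | N0.N0=(alive,v0) N0.N1=(alive,v0) N0.N2=(alive,v0) N0.N3=(alive,v0)
Op 3: N0 marks N1=suspect -> (suspect,v1)
Op 4: N0 marks N0=suspect -> (suspect,v1)
Op 5: N1 marks N2=suspect -> (suspect,v1)
Op 6: N0 marks N1=dead -> (dead,v2)
Op 7: gossip N0<->N2 -> N0.N0=(suspect,v1) N0.N1=(dead,v2) N0.N2=(alive,v1) N0.N3=(alive,v0) | N2.N0=(suspect,v1) N2.N1=(dead,v2) N2.N2=(alive,v1) N2.N3=(alive,v0)
Op 8: gossip N2<->N3 -> N2.N0=(suspect,v1) N2.N1=(dead,v2) N2.N2=(alive,v1) N2.N3=(alive,v0) | N3.N0=(suspect,v1) N3.N1=(dead,v2) N3.N2=(alive,v1) N3.N3=(alive,v0)

Answer: dead 2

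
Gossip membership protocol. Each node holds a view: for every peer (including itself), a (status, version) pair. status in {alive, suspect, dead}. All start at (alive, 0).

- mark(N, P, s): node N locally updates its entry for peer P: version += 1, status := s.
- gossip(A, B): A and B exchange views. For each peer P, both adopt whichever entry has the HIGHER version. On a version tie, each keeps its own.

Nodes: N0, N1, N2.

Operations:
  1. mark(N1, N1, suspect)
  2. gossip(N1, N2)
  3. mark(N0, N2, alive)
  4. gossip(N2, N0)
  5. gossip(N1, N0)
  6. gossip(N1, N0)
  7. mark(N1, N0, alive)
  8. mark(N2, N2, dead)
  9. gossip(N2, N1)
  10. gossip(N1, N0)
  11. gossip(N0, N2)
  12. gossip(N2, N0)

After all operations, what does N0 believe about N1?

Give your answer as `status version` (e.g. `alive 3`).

Answer: suspect 1

Derivation:
Op 1: N1 marks N1=suspect -> (suspect,v1)
Op 2: gossip N1<->N2 -> N1.N0=(alive,v0) N1.N1=(suspect,v1) N1.N2=(alive,v0) | N2.N0=(alive,v0) N2.N1=(suspect,v1) N2.N2=(alive,v0)
Op 3: N0 marks N2=alive -> (alive,v1)
Op 4: gossip N2<->N0 -> N2.N0=(alive,v0) N2.N1=(suspect,v1) N2.N2=(alive,v1) | N0.N0=(alive,v0) N0.N1=(suspect,v1) N0.N2=(alive,v1)
Op 5: gossip N1<->N0 -> N1.N0=(alive,v0) N1.N1=(suspect,v1) N1.N2=(alive,v1) | N0.N0=(alive,v0) N0.N1=(suspect,v1) N0.N2=(alive,v1)
Op 6: gossip N1<->N0 -> N1.N0=(alive,v0) N1.N1=(suspect,v1) N1.N2=(alive,v1) | N0.N0=(alive,v0) N0.N1=(suspect,v1) N0.N2=(alive,v1)
Op 7: N1 marks N0=alive -> (alive,v1)
Op 8: N2 marks N2=dead -> (dead,v2)
Op 9: gossip N2<->N1 -> N2.N0=(alive,v1) N2.N1=(suspect,v1) N2.N2=(dead,v2) | N1.N0=(alive,v1) N1.N1=(suspect,v1) N1.N2=(dead,v2)
Op 10: gossip N1<->N0 -> N1.N0=(alive,v1) N1.N1=(suspect,v1) N1.N2=(dead,v2) | N0.N0=(alive,v1) N0.N1=(suspect,v1) N0.N2=(dead,v2)
Op 11: gossip N0<->N2 -> N0.N0=(alive,v1) N0.N1=(suspect,v1) N0.N2=(dead,v2) | N2.N0=(alive,v1) N2.N1=(suspect,v1) N2.N2=(dead,v2)
Op 12: gossip N2<->N0 -> N2.N0=(alive,v1) N2.N1=(suspect,v1) N2.N2=(dead,v2) | N0.N0=(alive,v1) N0.N1=(suspect,v1) N0.N2=(dead,v2)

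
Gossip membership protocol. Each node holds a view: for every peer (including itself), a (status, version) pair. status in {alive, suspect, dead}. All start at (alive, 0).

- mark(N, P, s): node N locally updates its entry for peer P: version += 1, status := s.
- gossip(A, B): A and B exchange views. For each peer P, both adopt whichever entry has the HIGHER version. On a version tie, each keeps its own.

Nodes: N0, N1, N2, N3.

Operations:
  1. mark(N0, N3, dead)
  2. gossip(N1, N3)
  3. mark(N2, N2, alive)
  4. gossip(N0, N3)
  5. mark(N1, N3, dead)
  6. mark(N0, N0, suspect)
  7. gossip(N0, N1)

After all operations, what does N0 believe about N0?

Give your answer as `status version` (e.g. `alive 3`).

Op 1: N0 marks N3=dead -> (dead,v1)
Op 2: gossip N1<->N3 -> N1.N0=(alive,v0) N1.N1=(alive,v0) N1.N2=(alive,v0) N1.N3=(alive,v0) | N3.N0=(alive,v0) N3.N1=(alive,v0) N3.N2=(alive,v0) N3.N3=(alive,v0)
Op 3: N2 marks N2=alive -> (alive,v1)
Op 4: gossip N0<->N3 -> N0.N0=(alive,v0) N0.N1=(alive,v0) N0.N2=(alive,v0) N0.N3=(dead,v1) | N3.N0=(alive,v0) N3.N1=(alive,v0) N3.N2=(alive,v0) N3.N3=(dead,v1)
Op 5: N1 marks N3=dead -> (dead,v1)
Op 6: N0 marks N0=suspect -> (suspect,v1)
Op 7: gossip N0<->N1 -> N0.N0=(suspect,v1) N0.N1=(alive,v0) N0.N2=(alive,v0) N0.N3=(dead,v1) | N1.N0=(suspect,v1) N1.N1=(alive,v0) N1.N2=(alive,v0) N1.N3=(dead,v1)

Answer: suspect 1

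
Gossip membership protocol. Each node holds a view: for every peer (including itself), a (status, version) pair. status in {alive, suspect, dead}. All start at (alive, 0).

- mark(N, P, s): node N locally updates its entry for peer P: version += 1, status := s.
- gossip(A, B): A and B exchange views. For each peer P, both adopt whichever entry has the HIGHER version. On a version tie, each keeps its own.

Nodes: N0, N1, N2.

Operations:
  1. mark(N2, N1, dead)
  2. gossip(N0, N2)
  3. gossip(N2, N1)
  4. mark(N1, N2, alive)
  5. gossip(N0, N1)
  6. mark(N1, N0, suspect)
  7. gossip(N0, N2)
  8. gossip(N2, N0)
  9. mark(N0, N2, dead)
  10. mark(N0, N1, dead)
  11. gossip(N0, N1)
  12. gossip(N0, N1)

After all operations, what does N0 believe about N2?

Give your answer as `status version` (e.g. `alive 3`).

Op 1: N2 marks N1=dead -> (dead,v1)
Op 2: gossip N0<->N2 -> N0.N0=(alive,v0) N0.N1=(dead,v1) N0.N2=(alive,v0) | N2.N0=(alive,v0) N2.N1=(dead,v1) N2.N2=(alive,v0)
Op 3: gossip N2<->N1 -> N2.N0=(alive,v0) N2.N1=(dead,v1) N2.N2=(alive,v0) | N1.N0=(alive,v0) N1.N1=(dead,v1) N1.N2=(alive,v0)
Op 4: N1 marks N2=alive -> (alive,v1)
Op 5: gossip N0<->N1 -> N0.N0=(alive,v0) N0.N1=(dead,v1) N0.N2=(alive,v1) | N1.N0=(alive,v0) N1.N1=(dead,v1) N1.N2=(alive,v1)
Op 6: N1 marks N0=suspect -> (suspect,v1)
Op 7: gossip N0<->N2 -> N0.N0=(alive,v0) N0.N1=(dead,v1) N0.N2=(alive,v1) | N2.N0=(alive,v0) N2.N1=(dead,v1) N2.N2=(alive,v1)
Op 8: gossip N2<->N0 -> N2.N0=(alive,v0) N2.N1=(dead,v1) N2.N2=(alive,v1) | N0.N0=(alive,v0) N0.N1=(dead,v1) N0.N2=(alive,v1)
Op 9: N0 marks N2=dead -> (dead,v2)
Op 10: N0 marks N1=dead -> (dead,v2)
Op 11: gossip N0<->N1 -> N0.N0=(suspect,v1) N0.N1=(dead,v2) N0.N2=(dead,v2) | N1.N0=(suspect,v1) N1.N1=(dead,v2) N1.N2=(dead,v2)
Op 12: gossip N0<->N1 -> N0.N0=(suspect,v1) N0.N1=(dead,v2) N0.N2=(dead,v2) | N1.N0=(suspect,v1) N1.N1=(dead,v2) N1.N2=(dead,v2)

Answer: dead 2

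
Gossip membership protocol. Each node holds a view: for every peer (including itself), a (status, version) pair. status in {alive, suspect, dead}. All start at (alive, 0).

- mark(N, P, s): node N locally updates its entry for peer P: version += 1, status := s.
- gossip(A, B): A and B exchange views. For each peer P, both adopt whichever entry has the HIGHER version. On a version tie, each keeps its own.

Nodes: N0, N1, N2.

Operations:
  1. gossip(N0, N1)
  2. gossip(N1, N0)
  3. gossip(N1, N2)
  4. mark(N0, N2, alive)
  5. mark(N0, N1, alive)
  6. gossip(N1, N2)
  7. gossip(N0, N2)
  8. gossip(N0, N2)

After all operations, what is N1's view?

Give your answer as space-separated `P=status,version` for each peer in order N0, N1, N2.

Op 1: gossip N0<->N1 -> N0.N0=(alive,v0) N0.N1=(alive,v0) N0.N2=(alive,v0) | N1.N0=(alive,v0) N1.N1=(alive,v0) N1.N2=(alive,v0)
Op 2: gossip N1<->N0 -> N1.N0=(alive,v0) N1.N1=(alive,v0) N1.N2=(alive,v0) | N0.N0=(alive,v0) N0.N1=(alive,v0) N0.N2=(alive,v0)
Op 3: gossip N1<->N2 -> N1.N0=(alive,v0) N1.N1=(alive,v0) N1.N2=(alive,v0) | N2.N0=(alive,v0) N2.N1=(alive,v0) N2.N2=(alive,v0)
Op 4: N0 marks N2=alive -> (alive,v1)
Op 5: N0 marks N1=alive -> (alive,v1)
Op 6: gossip N1<->N2 -> N1.N0=(alive,v0) N1.N1=(alive,v0) N1.N2=(alive,v0) | N2.N0=(alive,v0) N2.N1=(alive,v0) N2.N2=(alive,v0)
Op 7: gossip N0<->N2 -> N0.N0=(alive,v0) N0.N1=(alive,v1) N0.N2=(alive,v1) | N2.N0=(alive,v0) N2.N1=(alive,v1) N2.N2=(alive,v1)
Op 8: gossip N0<->N2 -> N0.N0=(alive,v0) N0.N1=(alive,v1) N0.N2=(alive,v1) | N2.N0=(alive,v0) N2.N1=(alive,v1) N2.N2=(alive,v1)

Answer: N0=alive,0 N1=alive,0 N2=alive,0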